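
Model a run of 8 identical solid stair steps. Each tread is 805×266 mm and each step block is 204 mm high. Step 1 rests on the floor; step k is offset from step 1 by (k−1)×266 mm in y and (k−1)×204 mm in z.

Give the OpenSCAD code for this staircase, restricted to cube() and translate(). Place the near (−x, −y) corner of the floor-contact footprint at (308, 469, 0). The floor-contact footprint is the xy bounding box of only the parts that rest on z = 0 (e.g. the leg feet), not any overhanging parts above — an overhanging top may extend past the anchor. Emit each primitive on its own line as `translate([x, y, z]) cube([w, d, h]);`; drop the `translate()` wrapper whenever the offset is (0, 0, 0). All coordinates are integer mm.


translate([308, 469, 0]) cube([805, 266, 204]);
translate([308, 735, 204]) cube([805, 266, 204]);
translate([308, 1001, 408]) cube([805, 266, 204]);
translate([308, 1267, 612]) cube([805, 266, 204]);
translate([308, 1533, 816]) cube([805, 266, 204]);
translate([308, 1799, 1020]) cube([805, 266, 204]);
translate([308, 2065, 1224]) cube([805, 266, 204]);
translate([308, 2331, 1428]) cube([805, 266, 204]);


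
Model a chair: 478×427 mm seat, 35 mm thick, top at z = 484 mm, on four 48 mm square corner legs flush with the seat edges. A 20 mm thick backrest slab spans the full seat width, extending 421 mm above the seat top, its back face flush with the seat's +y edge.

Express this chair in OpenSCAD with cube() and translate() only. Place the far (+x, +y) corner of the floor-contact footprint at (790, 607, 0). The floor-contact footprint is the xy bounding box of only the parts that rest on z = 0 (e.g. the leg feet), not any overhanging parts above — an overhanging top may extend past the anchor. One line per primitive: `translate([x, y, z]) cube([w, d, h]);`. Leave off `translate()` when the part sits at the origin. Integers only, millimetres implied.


// leg_h = 484 - 35 = 449
translate([312, 180, 449]) cube([478, 427, 35]);
translate([312, 180, 0]) cube([48, 48, 449]);
translate([742, 180, 0]) cube([48, 48, 449]);
translate([312, 559, 0]) cube([48, 48, 449]);
translate([742, 559, 0]) cube([48, 48, 449]);
translate([312, 587, 484]) cube([478, 20, 421]);


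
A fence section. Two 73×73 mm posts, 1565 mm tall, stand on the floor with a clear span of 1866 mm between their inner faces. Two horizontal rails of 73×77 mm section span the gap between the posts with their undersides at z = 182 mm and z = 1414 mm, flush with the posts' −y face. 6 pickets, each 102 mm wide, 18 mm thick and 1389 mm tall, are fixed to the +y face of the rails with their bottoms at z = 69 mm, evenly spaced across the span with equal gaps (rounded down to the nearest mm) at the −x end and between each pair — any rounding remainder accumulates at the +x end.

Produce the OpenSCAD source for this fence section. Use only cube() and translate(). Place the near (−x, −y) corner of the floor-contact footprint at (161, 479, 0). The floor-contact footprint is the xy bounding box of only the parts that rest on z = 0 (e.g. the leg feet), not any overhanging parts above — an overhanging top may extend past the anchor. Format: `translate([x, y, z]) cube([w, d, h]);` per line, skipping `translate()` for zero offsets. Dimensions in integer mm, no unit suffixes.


translate([161, 479, 0]) cube([73, 73, 1565]);
translate([2100, 479, 0]) cube([73, 73, 1565]);
translate([234, 479, 182]) cube([1866, 73, 77]);
translate([234, 479, 1414]) cube([1866, 73, 77]);
translate([413, 552, 69]) cube([102, 18, 1389]);
translate([694, 552, 69]) cube([102, 18, 1389]);
translate([975, 552, 69]) cube([102, 18, 1389]);
translate([1256, 552, 69]) cube([102, 18, 1389]);
translate([1537, 552, 69]) cube([102, 18, 1389]);
translate([1818, 552, 69]) cube([102, 18, 1389]);


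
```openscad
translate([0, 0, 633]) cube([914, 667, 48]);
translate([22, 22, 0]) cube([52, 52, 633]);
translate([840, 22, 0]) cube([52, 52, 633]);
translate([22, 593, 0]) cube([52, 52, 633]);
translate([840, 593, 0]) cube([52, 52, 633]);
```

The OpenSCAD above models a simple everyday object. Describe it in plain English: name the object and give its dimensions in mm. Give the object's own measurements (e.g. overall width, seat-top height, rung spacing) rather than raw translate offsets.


A rectangular dining table. The top is 914×667×48 mm with its upper surface at z = 681 mm. It stands on four 52×52 mm square legs, each inset 22 mm from the nearest pair of top edges, running from the floor to the underside of the top.


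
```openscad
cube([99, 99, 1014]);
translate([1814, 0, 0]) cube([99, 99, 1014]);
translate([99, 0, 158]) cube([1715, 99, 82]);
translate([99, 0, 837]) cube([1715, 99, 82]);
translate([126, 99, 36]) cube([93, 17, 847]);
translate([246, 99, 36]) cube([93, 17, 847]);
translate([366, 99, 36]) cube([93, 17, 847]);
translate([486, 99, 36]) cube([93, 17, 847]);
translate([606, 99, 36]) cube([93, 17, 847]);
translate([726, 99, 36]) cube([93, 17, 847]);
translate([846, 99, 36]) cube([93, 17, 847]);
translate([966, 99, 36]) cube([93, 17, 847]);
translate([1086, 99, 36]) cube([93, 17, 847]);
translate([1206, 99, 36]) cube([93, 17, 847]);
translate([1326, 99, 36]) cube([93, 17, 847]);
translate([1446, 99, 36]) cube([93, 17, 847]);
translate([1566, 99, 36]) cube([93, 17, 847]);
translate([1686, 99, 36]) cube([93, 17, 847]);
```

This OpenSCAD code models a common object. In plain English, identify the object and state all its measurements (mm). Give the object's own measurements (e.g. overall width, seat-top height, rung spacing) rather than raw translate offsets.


A fence section. Two 99×99 mm posts, 1014 mm tall, stand on the floor with a clear span of 1715 mm between their inner faces. Two horizontal rails of 99×82 mm section span the gap between the posts with their undersides at z = 158 mm and z = 837 mm, flush with the posts' −y face. 14 pickets, each 93 mm wide, 17 mm thick and 847 mm tall, are fixed to the +y face of the rails with their bottoms at z = 36 mm, spaced across the span with a 27 mm gap after the −x post and between neighbouring pickets, with 35 mm left before the +x post.


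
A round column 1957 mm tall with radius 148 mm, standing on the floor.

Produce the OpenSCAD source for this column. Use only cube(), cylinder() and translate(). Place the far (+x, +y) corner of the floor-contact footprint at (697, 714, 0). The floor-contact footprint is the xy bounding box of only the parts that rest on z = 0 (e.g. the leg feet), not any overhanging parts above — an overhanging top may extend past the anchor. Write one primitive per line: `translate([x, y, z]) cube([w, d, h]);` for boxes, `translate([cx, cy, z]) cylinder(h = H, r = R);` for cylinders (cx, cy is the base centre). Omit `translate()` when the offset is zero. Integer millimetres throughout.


translate([549, 566, 0]) cylinder(h = 1957, r = 148);


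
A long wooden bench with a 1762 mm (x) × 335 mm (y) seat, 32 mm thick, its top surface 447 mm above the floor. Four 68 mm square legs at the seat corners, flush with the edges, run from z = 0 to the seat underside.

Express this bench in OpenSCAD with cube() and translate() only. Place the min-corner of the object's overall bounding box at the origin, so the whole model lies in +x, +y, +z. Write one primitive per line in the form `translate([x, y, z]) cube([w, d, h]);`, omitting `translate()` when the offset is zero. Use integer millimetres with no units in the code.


translate([0, 0, 415]) cube([1762, 335, 32]);
cube([68, 68, 415]);
translate([0, 267, 0]) cube([68, 68, 415]);
translate([1694, 0, 0]) cube([68, 68, 415]);
translate([1694, 267, 0]) cube([68, 68, 415]);


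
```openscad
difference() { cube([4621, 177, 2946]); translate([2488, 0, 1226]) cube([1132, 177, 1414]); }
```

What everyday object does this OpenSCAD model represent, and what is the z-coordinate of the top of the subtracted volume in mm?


A wall with a window opening. The window head height is 2640 mm.

A wall with a rectangular opening subtracted — a window. Sill at z = 1226, opening 1414 mm tall, so the head is at 1226 + 1414 = 2640 mm.


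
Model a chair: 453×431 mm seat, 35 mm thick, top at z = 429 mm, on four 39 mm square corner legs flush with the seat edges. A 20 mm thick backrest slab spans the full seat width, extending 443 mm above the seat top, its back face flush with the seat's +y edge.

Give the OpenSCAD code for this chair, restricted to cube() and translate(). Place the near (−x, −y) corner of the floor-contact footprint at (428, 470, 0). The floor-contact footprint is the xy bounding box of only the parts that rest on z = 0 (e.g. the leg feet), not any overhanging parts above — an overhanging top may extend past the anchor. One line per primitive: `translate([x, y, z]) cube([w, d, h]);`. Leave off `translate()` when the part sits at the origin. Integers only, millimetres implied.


translate([428, 470, 394]) cube([453, 431, 35]);
translate([428, 470, 0]) cube([39, 39, 394]);
translate([842, 470, 0]) cube([39, 39, 394]);
translate([428, 862, 0]) cube([39, 39, 394]);
translate([842, 862, 0]) cube([39, 39, 394]);
translate([428, 881, 429]) cube([453, 20, 443]);


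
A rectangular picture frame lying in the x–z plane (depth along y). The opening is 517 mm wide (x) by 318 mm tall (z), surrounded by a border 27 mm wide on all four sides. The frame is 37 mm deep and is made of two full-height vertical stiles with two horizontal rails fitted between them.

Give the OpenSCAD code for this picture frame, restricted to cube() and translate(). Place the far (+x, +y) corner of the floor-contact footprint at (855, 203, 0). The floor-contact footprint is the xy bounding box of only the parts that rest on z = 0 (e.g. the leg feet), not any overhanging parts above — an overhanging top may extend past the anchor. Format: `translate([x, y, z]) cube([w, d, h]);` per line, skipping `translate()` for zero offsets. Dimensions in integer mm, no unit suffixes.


translate([284, 166, 0]) cube([27, 37, 372]);
translate([828, 166, 0]) cube([27, 37, 372]);
translate([311, 166, 0]) cube([517, 37, 27]);
translate([311, 166, 345]) cube([517, 37, 27]);


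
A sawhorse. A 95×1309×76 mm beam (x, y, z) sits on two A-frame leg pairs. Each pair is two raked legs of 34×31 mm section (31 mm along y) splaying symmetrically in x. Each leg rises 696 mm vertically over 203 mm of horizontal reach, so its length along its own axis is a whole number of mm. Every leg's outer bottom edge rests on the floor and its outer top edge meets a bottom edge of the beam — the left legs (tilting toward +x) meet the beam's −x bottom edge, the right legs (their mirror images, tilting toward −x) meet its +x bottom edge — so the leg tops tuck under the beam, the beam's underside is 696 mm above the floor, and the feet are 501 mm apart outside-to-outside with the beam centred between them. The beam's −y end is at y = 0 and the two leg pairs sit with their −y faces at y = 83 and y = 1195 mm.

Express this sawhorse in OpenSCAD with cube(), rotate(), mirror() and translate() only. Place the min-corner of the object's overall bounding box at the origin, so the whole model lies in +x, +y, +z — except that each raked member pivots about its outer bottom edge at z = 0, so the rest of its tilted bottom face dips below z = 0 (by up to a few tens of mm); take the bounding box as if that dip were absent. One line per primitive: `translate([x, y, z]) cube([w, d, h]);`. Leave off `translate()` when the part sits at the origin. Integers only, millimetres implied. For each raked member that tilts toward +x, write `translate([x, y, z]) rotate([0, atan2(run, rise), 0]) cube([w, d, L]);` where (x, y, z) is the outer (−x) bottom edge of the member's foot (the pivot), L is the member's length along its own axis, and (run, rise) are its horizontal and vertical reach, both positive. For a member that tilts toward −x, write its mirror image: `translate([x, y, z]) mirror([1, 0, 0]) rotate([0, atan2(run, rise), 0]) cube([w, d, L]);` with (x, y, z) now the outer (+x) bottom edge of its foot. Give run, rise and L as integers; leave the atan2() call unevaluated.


// leg length = √(203² + 696²) = 725
// right-leg outer foot x = 2·203 + 95 = 501
// beam min-corner = (203, 0, 696)
translate([203, 0, 696]) cube([95, 1309, 76]);
translate([0, 83, 0]) rotate([0, atan2(203, 696), 0]) cube([34, 31, 725]);
translate([501, 83, 0]) mirror([1, 0, 0]) rotate([0, atan2(203, 696), 0]) cube([34, 31, 725]);
translate([0, 1195, 0]) rotate([0, atan2(203, 696), 0]) cube([34, 31, 725]);
translate([501, 1195, 0]) mirror([1, 0, 0]) rotate([0, atan2(203, 696), 0]) cube([34, 31, 725]);


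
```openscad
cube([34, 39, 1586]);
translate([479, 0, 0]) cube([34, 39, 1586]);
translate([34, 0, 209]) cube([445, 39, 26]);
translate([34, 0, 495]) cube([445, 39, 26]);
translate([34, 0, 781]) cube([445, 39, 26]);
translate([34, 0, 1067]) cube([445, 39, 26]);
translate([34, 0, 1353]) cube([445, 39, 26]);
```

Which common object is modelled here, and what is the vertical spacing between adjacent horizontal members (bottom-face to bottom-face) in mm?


A ladder. The rung spacing is 286 mm.

Two tall 34×39 posts with 5 short bars between them — a ladder. Adjacent rungs sit at z = 209 and z = 495, so the spacing is 495 − 209 = 286 mm.


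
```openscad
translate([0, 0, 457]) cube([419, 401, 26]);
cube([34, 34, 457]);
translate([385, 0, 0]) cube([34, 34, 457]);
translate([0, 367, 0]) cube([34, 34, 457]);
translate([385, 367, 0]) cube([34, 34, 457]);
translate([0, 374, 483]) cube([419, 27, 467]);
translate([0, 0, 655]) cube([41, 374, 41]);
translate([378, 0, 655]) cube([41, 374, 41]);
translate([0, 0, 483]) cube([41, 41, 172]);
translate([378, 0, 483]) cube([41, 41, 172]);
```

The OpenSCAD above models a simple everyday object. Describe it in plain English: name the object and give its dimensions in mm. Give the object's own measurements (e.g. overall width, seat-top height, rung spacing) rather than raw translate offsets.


A chair. The seat is a 419×401×26 mm slab with its top at z = 483 mm, on four 34×34 mm corner legs (flush with the seat edges, standing on z = 0). A flat backrest 27 mm thick, 467 mm tall, spans the full seat width and rises from the seat top along its +y edge, rear face flush with the rear of the seat. Two armrests of 41×41 mm section run along each side from the seat's front edge to the front of the backrest, top faces 213 mm above the seat top and outer faces flush with the seat's x-edges; a 41×41 mm post under the front of each armrest stands on the seat at the front corner.


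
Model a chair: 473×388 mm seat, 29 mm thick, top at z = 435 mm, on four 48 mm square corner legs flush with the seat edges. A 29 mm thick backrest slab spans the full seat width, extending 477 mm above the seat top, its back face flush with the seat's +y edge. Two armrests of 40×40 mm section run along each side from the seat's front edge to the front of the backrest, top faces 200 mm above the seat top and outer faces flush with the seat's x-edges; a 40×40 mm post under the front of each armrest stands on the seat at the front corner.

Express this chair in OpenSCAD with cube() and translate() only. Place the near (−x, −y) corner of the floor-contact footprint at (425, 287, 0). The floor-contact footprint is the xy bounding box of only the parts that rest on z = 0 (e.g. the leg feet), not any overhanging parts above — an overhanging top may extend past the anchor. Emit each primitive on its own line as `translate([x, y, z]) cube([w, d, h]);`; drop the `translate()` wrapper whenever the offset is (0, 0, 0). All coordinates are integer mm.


translate([425, 287, 406]) cube([473, 388, 29]);
translate([425, 287, 0]) cube([48, 48, 406]);
translate([850, 287, 0]) cube([48, 48, 406]);
translate([425, 627, 0]) cube([48, 48, 406]);
translate([850, 627, 0]) cube([48, 48, 406]);
translate([425, 646, 435]) cube([473, 29, 477]);
translate([425, 287, 595]) cube([40, 359, 40]);
translate([858, 287, 595]) cube([40, 359, 40]);
translate([425, 287, 435]) cube([40, 40, 160]);
translate([858, 287, 435]) cube([40, 40, 160]);


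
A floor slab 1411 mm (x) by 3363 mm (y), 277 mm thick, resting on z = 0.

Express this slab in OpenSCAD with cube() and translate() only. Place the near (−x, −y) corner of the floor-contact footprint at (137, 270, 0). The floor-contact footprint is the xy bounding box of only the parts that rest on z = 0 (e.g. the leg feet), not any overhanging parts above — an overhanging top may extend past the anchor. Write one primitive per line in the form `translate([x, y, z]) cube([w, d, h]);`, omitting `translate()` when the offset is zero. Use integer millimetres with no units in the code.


translate([137, 270, 0]) cube([1411, 3363, 277]);


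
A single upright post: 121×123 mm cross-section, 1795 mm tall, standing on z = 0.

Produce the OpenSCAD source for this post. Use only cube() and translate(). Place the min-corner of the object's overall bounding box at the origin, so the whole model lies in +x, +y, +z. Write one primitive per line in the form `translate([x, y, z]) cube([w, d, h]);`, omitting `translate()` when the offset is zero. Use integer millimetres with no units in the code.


cube([121, 123, 1795]);


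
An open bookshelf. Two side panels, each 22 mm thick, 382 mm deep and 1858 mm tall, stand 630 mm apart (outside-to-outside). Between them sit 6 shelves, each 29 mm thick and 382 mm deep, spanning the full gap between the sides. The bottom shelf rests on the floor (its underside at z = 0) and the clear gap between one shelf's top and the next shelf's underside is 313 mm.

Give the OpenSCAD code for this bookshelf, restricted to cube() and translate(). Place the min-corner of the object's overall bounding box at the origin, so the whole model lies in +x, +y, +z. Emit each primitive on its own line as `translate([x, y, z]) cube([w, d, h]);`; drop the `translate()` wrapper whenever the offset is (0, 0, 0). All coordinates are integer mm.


cube([22, 382, 1858]);
translate([608, 0, 0]) cube([22, 382, 1858]);
translate([22, 0, 0]) cube([586, 382, 29]);
translate([22, 0, 342]) cube([586, 382, 29]);
translate([22, 0, 684]) cube([586, 382, 29]);
translate([22, 0, 1026]) cube([586, 382, 29]);
translate([22, 0, 1368]) cube([586, 382, 29]);
translate([22, 0, 1710]) cube([586, 382, 29]);


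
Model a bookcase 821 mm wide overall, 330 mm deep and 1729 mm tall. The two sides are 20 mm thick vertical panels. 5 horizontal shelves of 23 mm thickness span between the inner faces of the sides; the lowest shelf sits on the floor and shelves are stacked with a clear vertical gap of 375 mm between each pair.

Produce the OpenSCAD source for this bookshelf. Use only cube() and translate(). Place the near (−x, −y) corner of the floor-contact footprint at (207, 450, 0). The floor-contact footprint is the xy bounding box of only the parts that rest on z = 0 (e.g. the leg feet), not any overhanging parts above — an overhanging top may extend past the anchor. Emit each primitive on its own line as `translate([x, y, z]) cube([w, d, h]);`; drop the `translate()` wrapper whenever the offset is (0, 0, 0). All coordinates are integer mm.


translate([207, 450, 0]) cube([20, 330, 1729]);
translate([1008, 450, 0]) cube([20, 330, 1729]);
translate([227, 450, 0]) cube([781, 330, 23]);
translate([227, 450, 398]) cube([781, 330, 23]);
translate([227, 450, 796]) cube([781, 330, 23]);
translate([227, 450, 1194]) cube([781, 330, 23]);
translate([227, 450, 1592]) cube([781, 330, 23]);


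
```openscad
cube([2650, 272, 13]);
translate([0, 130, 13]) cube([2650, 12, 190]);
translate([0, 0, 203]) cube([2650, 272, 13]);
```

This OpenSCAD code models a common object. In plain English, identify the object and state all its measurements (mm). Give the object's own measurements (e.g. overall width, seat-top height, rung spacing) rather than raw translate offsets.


An I-beam lying along x, 2650 mm long. Overall section height 216 mm. Two flanges 272 mm wide (y) and 13 mm thick, one on the floor and one at the top; a web 12 mm thick runs between them, centred on the flange width.


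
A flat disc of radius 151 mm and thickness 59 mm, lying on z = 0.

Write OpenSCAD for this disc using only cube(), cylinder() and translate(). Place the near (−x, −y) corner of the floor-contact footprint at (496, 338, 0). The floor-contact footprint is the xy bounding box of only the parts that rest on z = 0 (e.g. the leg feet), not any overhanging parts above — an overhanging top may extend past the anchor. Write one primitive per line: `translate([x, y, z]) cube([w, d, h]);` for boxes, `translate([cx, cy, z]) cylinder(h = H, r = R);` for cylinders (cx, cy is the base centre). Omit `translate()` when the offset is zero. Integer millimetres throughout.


translate([647, 489, 0]) cylinder(h = 59, r = 151);


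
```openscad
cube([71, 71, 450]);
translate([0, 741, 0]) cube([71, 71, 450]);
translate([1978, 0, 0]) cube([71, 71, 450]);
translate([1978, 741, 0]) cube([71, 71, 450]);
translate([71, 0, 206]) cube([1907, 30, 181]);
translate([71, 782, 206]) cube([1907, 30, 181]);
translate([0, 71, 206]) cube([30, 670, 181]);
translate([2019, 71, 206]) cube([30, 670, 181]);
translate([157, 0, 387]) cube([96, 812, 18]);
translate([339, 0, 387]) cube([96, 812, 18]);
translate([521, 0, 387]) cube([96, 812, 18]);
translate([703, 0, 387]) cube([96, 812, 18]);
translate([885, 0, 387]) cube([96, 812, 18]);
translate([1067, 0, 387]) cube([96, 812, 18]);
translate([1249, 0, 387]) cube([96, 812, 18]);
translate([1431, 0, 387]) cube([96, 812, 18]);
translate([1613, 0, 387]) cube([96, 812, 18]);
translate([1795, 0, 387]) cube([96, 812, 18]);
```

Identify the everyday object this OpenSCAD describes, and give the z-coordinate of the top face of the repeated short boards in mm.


A bed frame. The slat-top height is 405 mm.

Four posts, four rails, and a row of slats — a bed frame. Slats sit on the rails at z = 206 + 181 = 387; with slat thickness 18, the top is 405 mm.


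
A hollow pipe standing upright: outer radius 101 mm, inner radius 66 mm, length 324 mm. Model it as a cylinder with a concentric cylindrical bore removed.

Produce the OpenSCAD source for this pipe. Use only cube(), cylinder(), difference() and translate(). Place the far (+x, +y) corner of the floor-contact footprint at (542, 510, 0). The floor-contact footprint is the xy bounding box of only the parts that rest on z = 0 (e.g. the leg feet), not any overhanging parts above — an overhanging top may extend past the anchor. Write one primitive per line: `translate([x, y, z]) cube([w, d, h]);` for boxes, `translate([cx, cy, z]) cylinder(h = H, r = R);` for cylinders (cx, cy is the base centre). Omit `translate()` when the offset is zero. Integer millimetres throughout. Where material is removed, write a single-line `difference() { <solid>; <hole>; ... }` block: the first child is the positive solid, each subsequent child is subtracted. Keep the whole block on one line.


difference() { translate([441, 409, 0]) cylinder(h = 324, r = 101); translate([441, 409, 0]) cylinder(h = 324, r = 66); }


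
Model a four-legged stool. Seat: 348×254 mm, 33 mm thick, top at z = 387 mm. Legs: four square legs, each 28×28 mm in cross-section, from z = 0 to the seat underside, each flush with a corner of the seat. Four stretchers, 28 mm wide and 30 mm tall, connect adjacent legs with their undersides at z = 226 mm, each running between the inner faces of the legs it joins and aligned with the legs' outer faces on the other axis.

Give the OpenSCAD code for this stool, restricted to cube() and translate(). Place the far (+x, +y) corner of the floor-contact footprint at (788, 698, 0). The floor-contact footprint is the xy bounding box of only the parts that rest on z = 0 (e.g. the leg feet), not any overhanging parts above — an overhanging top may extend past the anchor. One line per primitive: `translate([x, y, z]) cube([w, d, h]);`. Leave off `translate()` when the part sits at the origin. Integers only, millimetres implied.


translate([440, 444, 354]) cube([348, 254, 33]);
translate([440, 444, 0]) cube([28, 28, 354]);
translate([760, 444, 0]) cube([28, 28, 354]);
translate([440, 670, 0]) cube([28, 28, 354]);
translate([760, 670, 0]) cube([28, 28, 354]);
translate([468, 444, 226]) cube([292, 28, 30]);
translate([468, 670, 226]) cube([292, 28, 30]);
translate([440, 472, 226]) cube([28, 198, 30]);
translate([760, 472, 226]) cube([28, 198, 30]);


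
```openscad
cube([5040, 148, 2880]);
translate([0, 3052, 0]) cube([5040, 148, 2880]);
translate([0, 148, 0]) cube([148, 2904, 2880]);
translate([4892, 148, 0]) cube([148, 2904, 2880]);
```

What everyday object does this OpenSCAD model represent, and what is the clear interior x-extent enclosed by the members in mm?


A house (or room) frame. The interior width is 4744 mm.

Four 2880 mm walls enclosing a rectangle with no floor or roof — a room or house frame. Outside width is 5040 mm and wall thickness is 148 mm, so the interior width is 5040 − 2 × 148 = 4744 mm.


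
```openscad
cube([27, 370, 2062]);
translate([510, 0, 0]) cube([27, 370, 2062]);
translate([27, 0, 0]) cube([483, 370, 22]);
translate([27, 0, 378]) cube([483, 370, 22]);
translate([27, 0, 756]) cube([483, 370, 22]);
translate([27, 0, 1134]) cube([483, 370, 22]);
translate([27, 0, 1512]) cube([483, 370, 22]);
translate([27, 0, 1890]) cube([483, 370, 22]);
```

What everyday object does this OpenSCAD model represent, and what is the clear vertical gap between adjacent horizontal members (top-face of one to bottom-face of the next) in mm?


A bookshelf. The clear shelf gap is 356 mm.

Two tall side panels with 6 horizontal boards between them — a bookshelf. The first two shelf undersides are at z = 0 and z = 378; with shelf thickness 22, the clear gap is 378 − 0 − 22 = 356 mm.


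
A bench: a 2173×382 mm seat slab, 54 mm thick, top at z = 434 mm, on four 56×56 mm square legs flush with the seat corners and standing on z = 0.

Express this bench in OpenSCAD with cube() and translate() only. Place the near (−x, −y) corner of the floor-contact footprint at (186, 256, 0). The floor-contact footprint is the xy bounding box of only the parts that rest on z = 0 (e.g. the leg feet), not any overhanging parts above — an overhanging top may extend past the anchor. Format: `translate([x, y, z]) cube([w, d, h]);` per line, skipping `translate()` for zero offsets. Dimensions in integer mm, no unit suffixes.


// leg_h = 434 − 54 = 380
translate([186, 256, 380]) cube([2173, 382, 54]);
translate([186, 256, 0]) cube([56, 56, 380]);
translate([186, 582, 0]) cube([56, 56, 380]);
translate([2303, 256, 0]) cube([56, 56, 380]);
translate([2303, 582, 0]) cube([56, 56, 380]);


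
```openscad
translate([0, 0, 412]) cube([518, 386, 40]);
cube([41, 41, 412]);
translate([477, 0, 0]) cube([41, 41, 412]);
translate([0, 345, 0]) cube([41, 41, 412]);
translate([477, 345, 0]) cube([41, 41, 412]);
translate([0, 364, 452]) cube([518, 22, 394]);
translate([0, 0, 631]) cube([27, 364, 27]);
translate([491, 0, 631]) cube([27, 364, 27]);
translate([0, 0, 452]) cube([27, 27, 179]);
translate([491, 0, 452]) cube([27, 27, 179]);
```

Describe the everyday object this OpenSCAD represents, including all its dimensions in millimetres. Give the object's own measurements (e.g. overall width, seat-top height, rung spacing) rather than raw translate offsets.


A chair. The seat is a 518×386×40 mm slab with its top at z = 452 mm, on four 41×41 mm corner legs (flush with the seat edges, standing on z = 0). A flat backrest 22 mm thick, 394 mm tall, spans the full seat width and rises from the seat top along its +y edge, rear face flush with the rear of the seat. Two armrests of 27×27 mm section run along each side from the seat's front edge to the front of the backrest, top faces 206 mm above the seat top and outer faces flush with the seat's x-edges; a 27×27 mm post under the front of each armrest stands on the seat at the front corner.


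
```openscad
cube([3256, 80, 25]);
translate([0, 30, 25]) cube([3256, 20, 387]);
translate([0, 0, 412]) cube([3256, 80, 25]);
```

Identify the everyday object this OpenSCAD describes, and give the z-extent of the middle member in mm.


An I-beam. The web height is 387 mm.

Two wide flanges with a thin centred web — an I-beam. Overall 437 mm minus two 25 mm flanges gives a web of 437 − 2·25 = 387 mm.


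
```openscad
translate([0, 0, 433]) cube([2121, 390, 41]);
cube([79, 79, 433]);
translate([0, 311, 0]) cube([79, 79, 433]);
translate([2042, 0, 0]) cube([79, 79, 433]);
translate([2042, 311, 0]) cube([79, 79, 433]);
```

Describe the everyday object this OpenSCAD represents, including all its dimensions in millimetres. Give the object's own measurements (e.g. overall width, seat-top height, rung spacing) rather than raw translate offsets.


A bench: a 2121×390 mm seat slab, 41 mm thick, top at z = 474 mm, on four 79×79 mm square legs flush with the seat corners and standing on z = 0.


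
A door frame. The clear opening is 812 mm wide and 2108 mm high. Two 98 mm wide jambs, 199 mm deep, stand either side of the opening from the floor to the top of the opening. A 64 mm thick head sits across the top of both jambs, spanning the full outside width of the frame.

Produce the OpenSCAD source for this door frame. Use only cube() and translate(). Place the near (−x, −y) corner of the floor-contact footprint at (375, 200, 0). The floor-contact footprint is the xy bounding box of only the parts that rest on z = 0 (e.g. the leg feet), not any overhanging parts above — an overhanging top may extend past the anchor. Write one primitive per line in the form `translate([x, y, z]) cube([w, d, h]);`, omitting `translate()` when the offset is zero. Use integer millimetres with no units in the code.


translate([375, 200, 0]) cube([98, 199, 2108]);
translate([1285, 200, 0]) cube([98, 199, 2108]);
translate([375, 200, 2108]) cube([1008, 199, 64]);


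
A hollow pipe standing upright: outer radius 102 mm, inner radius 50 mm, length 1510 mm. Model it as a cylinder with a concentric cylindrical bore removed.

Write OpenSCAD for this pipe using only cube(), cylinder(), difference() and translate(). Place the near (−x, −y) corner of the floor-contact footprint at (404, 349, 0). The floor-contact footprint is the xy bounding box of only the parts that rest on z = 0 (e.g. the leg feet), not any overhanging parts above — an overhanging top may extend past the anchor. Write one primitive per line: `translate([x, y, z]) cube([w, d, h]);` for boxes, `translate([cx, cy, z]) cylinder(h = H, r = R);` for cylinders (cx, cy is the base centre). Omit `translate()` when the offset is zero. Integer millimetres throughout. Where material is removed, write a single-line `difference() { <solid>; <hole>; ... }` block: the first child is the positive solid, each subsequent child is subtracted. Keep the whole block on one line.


difference() { translate([506, 451, 0]) cylinder(h = 1510, r = 102); translate([506, 451, 0]) cylinder(h = 1510, r = 50); }


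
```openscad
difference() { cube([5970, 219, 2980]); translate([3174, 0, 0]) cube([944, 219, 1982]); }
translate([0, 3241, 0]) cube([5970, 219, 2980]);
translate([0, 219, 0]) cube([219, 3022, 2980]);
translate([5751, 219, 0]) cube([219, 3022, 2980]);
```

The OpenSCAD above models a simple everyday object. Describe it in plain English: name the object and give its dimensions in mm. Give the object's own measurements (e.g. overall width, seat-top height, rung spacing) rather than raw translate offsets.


A single room: four walls, each 2980 mm tall and 219 mm thick, enclosing an outside footprint 5970×3460 mm (x × y), no floor or roof. The front and back walls (−y and +y sides) run the full x-width; the side walls fit between their inner faces. A door opening 944 mm wide and 1982 mm tall is cut through the front wall from the floor up, its −x edge 3174 mm from the wall's −x end.


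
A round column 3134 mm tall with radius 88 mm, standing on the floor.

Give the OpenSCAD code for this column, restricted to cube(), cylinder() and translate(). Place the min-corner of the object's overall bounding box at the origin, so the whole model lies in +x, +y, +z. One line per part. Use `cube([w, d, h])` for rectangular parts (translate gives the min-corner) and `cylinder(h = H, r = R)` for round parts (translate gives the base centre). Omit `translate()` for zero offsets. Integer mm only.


translate([88, 88, 0]) cylinder(h = 3134, r = 88);


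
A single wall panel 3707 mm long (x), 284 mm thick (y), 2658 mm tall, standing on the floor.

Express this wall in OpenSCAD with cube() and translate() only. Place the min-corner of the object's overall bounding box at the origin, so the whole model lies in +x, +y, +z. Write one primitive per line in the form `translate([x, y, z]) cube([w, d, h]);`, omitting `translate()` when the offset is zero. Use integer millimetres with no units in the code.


cube([3707, 284, 2658]);


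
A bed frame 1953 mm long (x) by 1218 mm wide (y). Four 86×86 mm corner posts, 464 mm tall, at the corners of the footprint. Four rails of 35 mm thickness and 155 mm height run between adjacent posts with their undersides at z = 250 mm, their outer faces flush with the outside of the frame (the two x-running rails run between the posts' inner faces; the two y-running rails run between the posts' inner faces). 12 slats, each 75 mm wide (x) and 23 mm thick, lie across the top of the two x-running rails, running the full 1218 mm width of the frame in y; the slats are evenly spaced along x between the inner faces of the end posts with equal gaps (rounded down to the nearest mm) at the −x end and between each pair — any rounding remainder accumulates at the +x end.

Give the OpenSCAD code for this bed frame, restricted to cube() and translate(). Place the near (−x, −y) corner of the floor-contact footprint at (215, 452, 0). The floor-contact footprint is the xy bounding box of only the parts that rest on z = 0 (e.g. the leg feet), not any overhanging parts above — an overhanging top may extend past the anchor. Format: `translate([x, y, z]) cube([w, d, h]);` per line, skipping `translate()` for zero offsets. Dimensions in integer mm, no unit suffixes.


translate([215, 452, 0]) cube([86, 86, 464]);
translate([215, 1584, 0]) cube([86, 86, 464]);
translate([2082, 452, 0]) cube([86, 86, 464]);
translate([2082, 1584, 0]) cube([86, 86, 464]);
translate([301, 452, 250]) cube([1781, 35, 155]);
translate([301, 1635, 250]) cube([1781, 35, 155]);
translate([215, 538, 250]) cube([35, 1046, 155]);
translate([2133, 538, 250]) cube([35, 1046, 155]);
translate([368, 452, 405]) cube([75, 1218, 23]);
translate([510, 452, 405]) cube([75, 1218, 23]);
translate([652, 452, 405]) cube([75, 1218, 23]);
translate([794, 452, 405]) cube([75, 1218, 23]);
translate([936, 452, 405]) cube([75, 1218, 23]);
translate([1078, 452, 405]) cube([75, 1218, 23]);
translate([1220, 452, 405]) cube([75, 1218, 23]);
translate([1362, 452, 405]) cube([75, 1218, 23]);
translate([1504, 452, 405]) cube([75, 1218, 23]);
translate([1646, 452, 405]) cube([75, 1218, 23]);
translate([1788, 452, 405]) cube([75, 1218, 23]);
translate([1930, 452, 405]) cube([75, 1218, 23]);


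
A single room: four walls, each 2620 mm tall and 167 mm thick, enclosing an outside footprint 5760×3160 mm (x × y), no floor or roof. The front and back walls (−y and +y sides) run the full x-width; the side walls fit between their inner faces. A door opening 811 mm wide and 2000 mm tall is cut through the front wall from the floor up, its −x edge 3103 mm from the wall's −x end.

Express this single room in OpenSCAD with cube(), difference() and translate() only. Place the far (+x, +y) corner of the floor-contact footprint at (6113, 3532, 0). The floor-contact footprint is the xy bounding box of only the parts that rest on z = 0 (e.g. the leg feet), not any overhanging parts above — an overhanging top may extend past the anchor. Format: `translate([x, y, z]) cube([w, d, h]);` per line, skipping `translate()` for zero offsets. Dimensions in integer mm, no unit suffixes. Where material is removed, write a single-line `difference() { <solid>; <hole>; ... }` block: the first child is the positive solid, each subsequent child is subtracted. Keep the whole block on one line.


difference() { translate([353, 372, 0]) cube([5760, 167, 2620]); translate([3456, 372, 0]) cube([811, 167, 2000]); }
translate([353, 3365, 0]) cube([5760, 167, 2620]);
translate([353, 539, 0]) cube([167, 2826, 2620]);
translate([5946, 539, 0]) cube([167, 2826, 2620]);


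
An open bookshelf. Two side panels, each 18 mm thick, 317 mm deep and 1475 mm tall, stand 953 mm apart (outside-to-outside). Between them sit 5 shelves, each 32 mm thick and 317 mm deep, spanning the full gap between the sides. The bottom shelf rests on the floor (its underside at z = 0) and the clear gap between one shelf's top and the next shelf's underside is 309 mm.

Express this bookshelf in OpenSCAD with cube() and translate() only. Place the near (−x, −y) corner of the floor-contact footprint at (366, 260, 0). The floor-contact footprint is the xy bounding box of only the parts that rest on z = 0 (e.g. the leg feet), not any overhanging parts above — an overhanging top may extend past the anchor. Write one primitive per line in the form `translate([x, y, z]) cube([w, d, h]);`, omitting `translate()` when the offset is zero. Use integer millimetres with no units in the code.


translate([366, 260, 0]) cube([18, 317, 1475]);
translate([1301, 260, 0]) cube([18, 317, 1475]);
translate([384, 260, 0]) cube([917, 317, 32]);
translate([384, 260, 341]) cube([917, 317, 32]);
translate([384, 260, 682]) cube([917, 317, 32]);
translate([384, 260, 1023]) cube([917, 317, 32]);
translate([384, 260, 1364]) cube([917, 317, 32]);


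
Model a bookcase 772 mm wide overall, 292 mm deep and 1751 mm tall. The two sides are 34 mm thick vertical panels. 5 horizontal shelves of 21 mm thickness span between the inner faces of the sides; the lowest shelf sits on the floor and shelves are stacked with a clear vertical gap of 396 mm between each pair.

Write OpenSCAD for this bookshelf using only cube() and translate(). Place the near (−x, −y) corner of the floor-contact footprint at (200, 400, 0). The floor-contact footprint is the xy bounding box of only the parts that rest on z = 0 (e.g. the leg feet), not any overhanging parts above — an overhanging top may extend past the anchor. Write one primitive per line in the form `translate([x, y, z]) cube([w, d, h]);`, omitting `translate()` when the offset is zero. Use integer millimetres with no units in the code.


translate([200, 400, 0]) cube([34, 292, 1751]);
translate([938, 400, 0]) cube([34, 292, 1751]);
translate([234, 400, 0]) cube([704, 292, 21]);
translate([234, 400, 417]) cube([704, 292, 21]);
translate([234, 400, 834]) cube([704, 292, 21]);
translate([234, 400, 1251]) cube([704, 292, 21]);
translate([234, 400, 1668]) cube([704, 292, 21]);


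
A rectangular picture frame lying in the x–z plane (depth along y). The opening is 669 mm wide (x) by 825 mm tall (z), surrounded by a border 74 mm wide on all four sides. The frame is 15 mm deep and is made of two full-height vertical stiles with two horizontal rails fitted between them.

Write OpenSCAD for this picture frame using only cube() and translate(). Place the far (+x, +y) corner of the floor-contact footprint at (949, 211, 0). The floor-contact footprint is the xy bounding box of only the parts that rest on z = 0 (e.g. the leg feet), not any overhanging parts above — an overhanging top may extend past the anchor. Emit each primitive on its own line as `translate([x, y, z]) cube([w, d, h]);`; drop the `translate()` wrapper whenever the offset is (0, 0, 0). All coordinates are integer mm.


translate([132, 196, 0]) cube([74, 15, 973]);
translate([875, 196, 0]) cube([74, 15, 973]);
translate([206, 196, 0]) cube([669, 15, 74]);
translate([206, 196, 899]) cube([669, 15, 74]);


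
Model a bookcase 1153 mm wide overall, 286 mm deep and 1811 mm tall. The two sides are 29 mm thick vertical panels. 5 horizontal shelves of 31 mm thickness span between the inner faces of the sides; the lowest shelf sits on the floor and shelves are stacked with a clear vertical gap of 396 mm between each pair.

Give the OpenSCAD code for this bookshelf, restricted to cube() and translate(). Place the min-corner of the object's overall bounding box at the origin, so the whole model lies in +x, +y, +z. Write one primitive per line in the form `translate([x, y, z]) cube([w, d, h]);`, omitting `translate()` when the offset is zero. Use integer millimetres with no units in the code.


cube([29, 286, 1811]);
translate([1124, 0, 0]) cube([29, 286, 1811]);
translate([29, 0, 0]) cube([1095, 286, 31]);
translate([29, 0, 427]) cube([1095, 286, 31]);
translate([29, 0, 854]) cube([1095, 286, 31]);
translate([29, 0, 1281]) cube([1095, 286, 31]);
translate([29, 0, 1708]) cube([1095, 286, 31]);
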